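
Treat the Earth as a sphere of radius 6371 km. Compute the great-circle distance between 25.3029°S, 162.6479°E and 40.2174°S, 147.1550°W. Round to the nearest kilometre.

4906 km

Δλ = -147.1550 − 162.6479 = -309.8029°; wrapped into (−180°, 180°]: 50.1971°.
Δφ = -40.2174 − -25.3029 = -14.9145°.
a = sin²(Δφ/2) + cos φ₁ · cos φ₂ · sin²(Δλ/2) = 0.141055.
c = 2·atan2(√a, √(1−a)) = 0.77003 rad → d = 6371·c ≈ 4905.85 km.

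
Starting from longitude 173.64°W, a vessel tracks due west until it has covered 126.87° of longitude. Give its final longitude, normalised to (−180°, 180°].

59.49°E

Start at -173.64°; shift −126.87° → -300.51°.
-300.51° lies outside (−180°, 180°]; add 360° → +59.49°.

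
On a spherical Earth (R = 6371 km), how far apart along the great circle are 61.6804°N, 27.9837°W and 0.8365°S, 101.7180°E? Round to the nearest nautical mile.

Δλ = 101.7180 − -27.9837 = 129.7017°.
Δφ = -0.8365 − 61.6804 = -62.5169°.
a = sin²(Δφ/2) + cos φ₁ · cos φ₂ · sin²(Δλ/2) = 0.657928.
c = 2·atan2(√a, √(1−a)) = 1.89215 rad → d = 6371·c ≈ 12054.91 km ≈ 6509.13 nmi.

6509 nmi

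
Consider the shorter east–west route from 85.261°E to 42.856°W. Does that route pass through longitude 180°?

Signed shortest Δλ = ((-42.856 − 85.261 + 180) mod 360) − 180 = -128.117°.
Going west by 128.117° from +85.261° reaches -42.856° without touching 180°.

No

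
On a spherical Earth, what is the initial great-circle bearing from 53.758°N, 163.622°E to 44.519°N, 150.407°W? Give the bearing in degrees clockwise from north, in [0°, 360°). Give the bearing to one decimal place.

88.3°

Δλ = -150.407 − 163.622 = -314.029°; wrapped into (−180°, 180°]: 45.971°.
θ = atan2( sin Δλ · cos φ₂ , cos φ₁ · sin φ₂ − sin φ₁ · cos φ₂ · cos Δλ )
  = atan2(0.51265, 0.01483) = 88.343° → normalised to [0°, 360°): 88.343°.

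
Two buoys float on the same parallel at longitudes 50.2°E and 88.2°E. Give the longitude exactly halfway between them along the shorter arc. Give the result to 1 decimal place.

Signed shortest Δλ from +50.2° to +88.2° is +38.0°.
Midpoint longitude = +50.2° + (+38.0°)/2 = +50.2° + 19.0° = +69.2°.

69.2°E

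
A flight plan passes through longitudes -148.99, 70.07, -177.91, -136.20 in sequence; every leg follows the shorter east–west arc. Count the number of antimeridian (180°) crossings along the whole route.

Leg 1: -148.99° → +70.07°, shortest Δλ = -140.94° (west) — crosses 180°.
Leg 2: +70.07° → -177.91°, shortest Δλ = 112.02° (east) — crosses 180°.
Leg 3: -177.91° → -136.20°, shortest Δλ = 41.71° (east) — does not cross 180°.
Total crossings: 2.

2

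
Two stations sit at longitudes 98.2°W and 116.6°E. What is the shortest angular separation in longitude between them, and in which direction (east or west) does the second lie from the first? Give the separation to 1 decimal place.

145.2° west

Raw difference: 116.6 − -98.2 = 214.8°.
Normalise into (−180°, 180°]: 214.8° − 360° = -145.2°.
Negative ⇒ the second point lies to the west; separation 145.2°.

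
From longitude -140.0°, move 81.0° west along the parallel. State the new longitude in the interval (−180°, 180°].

Start at -140.0°; shift −81.0° → -221.0°.
-221.0° lies outside (−180°, 180°]; add 360° → +139.0°.

+139.0°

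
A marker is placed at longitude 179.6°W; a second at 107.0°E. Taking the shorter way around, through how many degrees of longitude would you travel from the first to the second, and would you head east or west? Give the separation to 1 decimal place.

73.4° west

Raw difference: 107.0 − -179.6 = 286.6°.
Normalise into (−180°, 180°]: 286.6° − 360° = -73.4°.
Negative ⇒ the second point lies to the west; separation 73.4°.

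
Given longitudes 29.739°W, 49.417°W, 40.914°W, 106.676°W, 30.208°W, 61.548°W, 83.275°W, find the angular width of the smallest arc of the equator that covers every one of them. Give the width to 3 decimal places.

76.937°

Sort the longitudes: -106.676°, -83.275°, -61.548°, -49.417°, -40.914°, -30.208°, -29.739°.
Eastward gaps between consecutive values (wrapping around): 23.401°, 21.727°, 12.131°, 8.503°, 10.706°, 0.469°, 283.063°.
Largest gap = 283.063° ⇒ minimal covering band is its complement: 360° − 283.063° = 76.937°.
Band runs from -106.676° eastward to -29.739°.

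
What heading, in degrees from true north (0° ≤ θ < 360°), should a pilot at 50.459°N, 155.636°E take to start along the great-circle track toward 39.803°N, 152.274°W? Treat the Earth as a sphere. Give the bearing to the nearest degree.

Δλ = -152.274 − 155.636 = -307.910°; wrapped into (−180°, 180°]: 52.090°.
θ = atan2( sin Δλ · cos φ₂ , cos φ₁ · sin φ₂ − sin φ₁ · cos φ₂ · cos Δλ )
  = atan2(0.60613, 0.04352) = 85.893° → normalised to [0°, 360°): 85.893°.

86°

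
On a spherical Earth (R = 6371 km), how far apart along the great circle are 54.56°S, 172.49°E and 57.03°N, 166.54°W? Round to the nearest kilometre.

12552 km

Δλ = -166.54 − 172.49 = -339.03°; wrapped into (−180°, 180°]: 20.97°.
Δφ = 57.03 − -54.56 = 111.59°.
a = sin²(Δφ/2) + cos φ₁ · cos φ₂ · sin²(Δλ/2) = 0.694431.
c = 2·atan2(√a, √(1−a)) = 1.97019 rad → d = 6371·c ≈ 12552.10 km.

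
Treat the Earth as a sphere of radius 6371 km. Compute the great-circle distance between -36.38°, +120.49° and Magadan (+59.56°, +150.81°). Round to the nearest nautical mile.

Δλ = 150.81 − 120.49 = 30.32°.
Δφ = 59.56 − -36.38 = 95.94°.
a = sin²(Δφ/2) + cos φ₁ · cos φ₂ · sin²(Δλ/2) = 0.579639.
c = 2·atan2(√a, √(1−a)) = 1.73076 rad → d = 6371·c ≈ 11026.65 km ≈ 5953.91 nmi.

5954 nmi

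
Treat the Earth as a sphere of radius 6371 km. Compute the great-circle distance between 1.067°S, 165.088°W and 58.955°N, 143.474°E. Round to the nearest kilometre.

8030 km

Δλ = 143.474 − -165.088 = 308.562°; wrapped into (−180°, 180°]: -51.438°.
Δφ = 58.955 − -1.067 = 60.022°.
a = sin²(Δφ/2) + cos φ₁ · cos φ₂ · sin²(Δλ/2) = 0.347268.
c = 2·atan2(√a, √(1−a)) = 1.26037 rad → d = 6371·c ≈ 8029.82 km.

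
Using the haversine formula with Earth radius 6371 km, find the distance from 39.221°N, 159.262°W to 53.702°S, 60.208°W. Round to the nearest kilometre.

13963 km

Δλ = -60.208 − -159.262 = 99.054°.
Δφ = -53.702 − 39.221 = -92.923°.
a = sin²(Δφ/2) + cos φ₁ · cos φ₂ · sin²(Δλ/2) = 0.790891.
c = 2·atan2(√a, √(1−a)) = 2.19172 rad → d = 6371·c ≈ 13963.42 km.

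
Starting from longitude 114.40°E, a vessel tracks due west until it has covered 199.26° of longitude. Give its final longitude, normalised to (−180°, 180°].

Start at +114.40°; shift −199.26° → -84.86°.
-84.86° already lies in (−180°, 180°].

84.86°W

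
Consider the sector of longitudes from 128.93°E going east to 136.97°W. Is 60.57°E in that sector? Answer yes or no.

Band width going east from +128.93° to -136.97°: ((-136.97 − 128.93) mod 360) = 94.10°.
Offset of +60.57° east of the west edge: ((60.57 − 128.93) mod 360) = 291.64°.
291.64° > 94.10° ⇒ outside.

No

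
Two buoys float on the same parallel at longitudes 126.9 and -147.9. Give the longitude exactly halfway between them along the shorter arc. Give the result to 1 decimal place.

Signed shortest Δλ from +126.9° to -147.9° is +85.2°.
Midpoint longitude = +126.9° + (+85.2°)/2 = +126.9° + 42.6° = +169.5°.
(The naïve average (+126.9 + -147.9)/2 = -10.5° is on the wrong side of the globe.)

+169.5°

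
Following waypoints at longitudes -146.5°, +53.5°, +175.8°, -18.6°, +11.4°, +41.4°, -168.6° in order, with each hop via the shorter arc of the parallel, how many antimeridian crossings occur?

Leg 1: -146.5° → +53.5°, shortest Δλ = -160.0° (west) — crosses 180°.
Leg 2: +53.5° → +175.8°, shortest Δλ = 122.3° (east) — does not cross 180°.
Leg 3: +175.8° → -18.6°, shortest Δλ = 165.6° (east) — crosses 180°.
Leg 4: -18.6° → +11.4°, shortest Δλ = 30.0° (east) — does not cross 180°.
Leg 5: +11.4° → +41.4°, shortest Δλ = 30.0° (east) — does not cross 180°.
Leg 6: +41.4° → -168.6°, shortest Δλ = 150.0° (east) — crosses 180°.
Total crossings: 3.

3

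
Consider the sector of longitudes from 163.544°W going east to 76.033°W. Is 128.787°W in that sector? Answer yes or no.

Yes

Band width going east from -163.544° to -76.033°: ((-76.033 − -163.544) mod 360) = 87.511°.
Offset of -128.787° east of the west edge: ((-128.787 − -163.544) mod 360) = 34.757°.
34.757° ≤ 87.511° ⇒ inside.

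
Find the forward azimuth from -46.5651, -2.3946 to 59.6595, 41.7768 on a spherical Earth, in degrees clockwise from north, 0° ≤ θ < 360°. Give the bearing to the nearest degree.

22°

Δλ = 41.7768 − -2.3946 = 44.1714°.
θ = atan2( sin Δλ · cos φ₂ , cos φ₁ · sin φ₂ − sin φ₁ · cos φ₂ · cos Δλ )
  = atan2(0.35198, 0.85646) = 22.341° → normalised to [0°, 360°): 22.341°.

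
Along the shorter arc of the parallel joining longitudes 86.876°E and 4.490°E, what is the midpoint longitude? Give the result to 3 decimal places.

45.683°E

Signed shortest Δλ from +86.876° to +4.490° is -82.386°.
Midpoint longitude = +86.876° + (-82.386°)/2 = +86.876° − 41.193° = +45.683°.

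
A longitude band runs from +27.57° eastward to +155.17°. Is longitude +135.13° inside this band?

Yes

Band width going east from +27.57° to +155.17°: ((155.17 − 27.57) mod 360) = 127.60°.
Offset of +135.13° east of the west edge: ((135.13 − 27.57) mod 360) = 107.56°.
107.56° ≤ 127.60° ⇒ inside.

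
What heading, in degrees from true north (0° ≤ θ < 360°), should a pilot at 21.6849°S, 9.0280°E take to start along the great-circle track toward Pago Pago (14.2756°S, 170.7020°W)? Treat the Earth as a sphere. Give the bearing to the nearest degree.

Δλ = -170.7020 − 9.0280 = -179.7300°.
θ = atan2( sin Δλ · cos φ₂ , cos φ₁ · sin φ₂ − sin φ₁ · cos φ₂ · cos Δλ )
  = atan2(-0.00457, -0.58722) = -179.554° → normalised to [0°, 360°): 180.446°.

180°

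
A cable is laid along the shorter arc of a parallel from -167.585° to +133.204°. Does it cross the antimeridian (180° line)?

Naïve |133.204 − -167.585| = 300.789° > 180°, so the shorter arc goes the other way round — across 180°.
Signed shortest Δλ = ((133.204 − -167.585 + 180) mod 360) − 180 = -59.211°.
Going west by 59.211° from -167.585° passes through 180° before reaching +133.204°.

Yes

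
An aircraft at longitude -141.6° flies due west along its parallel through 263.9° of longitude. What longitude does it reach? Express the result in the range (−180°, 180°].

Start at -141.6°; shift −263.9° → -405.5°.
-405.5° lies outside (−180°, 180°]; add 360° → -45.5°.

-45.5°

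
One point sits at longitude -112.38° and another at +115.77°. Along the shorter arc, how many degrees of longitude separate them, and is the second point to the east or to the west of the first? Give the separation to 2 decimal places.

Raw difference: 115.77 − -112.38 = 228.15°.
Normalise into (−180°, 180°]: 228.15° − 360° = -131.85°.
Negative ⇒ the second point lies to the west; separation 131.85°.

131.85° west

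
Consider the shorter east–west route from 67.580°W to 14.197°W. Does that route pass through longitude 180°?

Signed shortest Δλ = ((-14.197 − -67.580 + 180) mod 360) − 180 = 53.383°.
Going east by 53.383° from -67.580° reaches -14.197° without touching 180°.

No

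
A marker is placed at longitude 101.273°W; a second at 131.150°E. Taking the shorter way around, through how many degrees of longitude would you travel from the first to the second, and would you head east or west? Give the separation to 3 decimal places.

127.577° west

Raw difference: 131.150 − -101.273 = 232.423°.
Normalise into (−180°, 180°]: 232.423° − 360° = -127.577°.
Negative ⇒ the second point lies to the west; separation 127.577°.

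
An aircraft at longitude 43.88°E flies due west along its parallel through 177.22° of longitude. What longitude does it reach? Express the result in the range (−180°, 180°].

Start at +43.88°; shift −177.22° → -133.34°.
-133.34° already lies in (−180°, 180°].

133.34°W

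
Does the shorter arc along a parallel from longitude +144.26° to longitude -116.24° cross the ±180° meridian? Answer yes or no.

Naïve |-116.24 − 144.26| = 260.5° > 180°, so the shorter arc goes the other way round — across 180°.
Signed shortest Δλ = ((-116.24 − 144.26 + 180) mod 360) − 180 = 99.5°.
Going east by 99.5° from +144.26° passes through 180° before reaching -116.24°.

Yes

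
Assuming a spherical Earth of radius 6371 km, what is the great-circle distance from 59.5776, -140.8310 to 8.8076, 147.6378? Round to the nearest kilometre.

8129 km

Δλ = 147.6378 − -140.8310 = 288.4688°; wrapped into (−180°, 180°]: -71.5312°.
Δφ = 8.8076 − 59.5776 = -50.7700°.
a = sin²(Δφ/2) + cos φ₁ · cos φ₂ · sin²(Δλ/2) = 0.354722.
c = 2·atan2(√a, √(1−a)) = 1.27599 rad → d = 6371·c ≈ 8129.32 km.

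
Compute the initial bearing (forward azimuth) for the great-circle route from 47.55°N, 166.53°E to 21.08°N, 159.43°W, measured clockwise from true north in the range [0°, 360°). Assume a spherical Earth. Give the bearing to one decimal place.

122.1°

Δλ = -159.43 − 166.53 = -325.96°; wrapped into (−180°, 180°]: 34.04°.
θ = atan2( sin Δλ · cos φ₂ , cos φ₁ · sin φ₂ − sin φ₁ · cos φ₂ · cos Δλ )
  = atan2(0.52231, -0.32775) = 122.109° → normalised to [0°, 360°): 122.109°.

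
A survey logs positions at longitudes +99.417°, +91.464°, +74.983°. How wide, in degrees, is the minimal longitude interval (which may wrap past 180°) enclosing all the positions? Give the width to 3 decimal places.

Sort the longitudes: +74.983°, +91.464°, +99.417°.
Eastward gaps between consecutive values (wrapping around): 16.481°, 7.953°, 335.566°.
Largest gap = 335.566° ⇒ minimal covering band is its complement: 360° − 335.566° = 24.434°.
Band runs from +74.983° eastward to +99.417°.

24.434°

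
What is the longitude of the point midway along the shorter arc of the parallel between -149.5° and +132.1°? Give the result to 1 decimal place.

Signed shortest Δλ from -149.5° to +132.1° is -78.4°.
Midpoint longitude = -149.5° + (-78.4°)/2 = -149.5° − 39.2° = -188.7°.
Normalise into (−180°, 180°]: +171.3°.
(The naïve average (-149.5 + +132.1)/2 = -8.7° is on the wrong side of the globe.)

+171.3°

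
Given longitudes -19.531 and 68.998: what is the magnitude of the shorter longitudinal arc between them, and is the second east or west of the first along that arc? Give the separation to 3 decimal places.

Raw difference: 68.998 − -19.531 = 88.529°.
Normalise into (−180°, 180°]: 88.529° stays 88.529°.
Positive ⇒ the second point lies to the east; separation 88.529°.

88.529° east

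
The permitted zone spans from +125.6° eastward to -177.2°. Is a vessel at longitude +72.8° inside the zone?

No

Band width going east from +125.6° to -177.2°: ((-177.2 − 125.6) mod 360) = 57.2°.
Offset of +72.8° east of the west edge: ((72.8 − 125.6) mod 360) = 307.2°.
307.2° > 57.2° ⇒ outside.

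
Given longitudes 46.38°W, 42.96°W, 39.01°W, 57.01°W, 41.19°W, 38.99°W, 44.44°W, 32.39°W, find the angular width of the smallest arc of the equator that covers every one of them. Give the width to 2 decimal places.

Sort the longitudes: -57.01°, -46.38°, -44.44°, -42.96°, -41.19°, -39.01°, -38.99°, -32.39°.
Eastward gaps between consecutive values (wrapping around): 10.63°, 1.94°, 1.48°, 1.77°, 2.18°, 0.02°, 6.60°, 335.38°.
Largest gap = 335.38° ⇒ minimal covering band is its complement: 360° − 335.38° = 24.62°.
Band runs from -57.01° eastward to -32.39°.

24.62°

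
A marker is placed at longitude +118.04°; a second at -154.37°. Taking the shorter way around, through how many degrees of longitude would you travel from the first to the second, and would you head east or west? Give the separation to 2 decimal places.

Raw difference: -154.37 − 118.04 = -272.41°.
Normalise into (−180°, 180°]: -272.41° + 360° = 87.59°.
Positive ⇒ the second point lies to the east; separation 87.59°.

87.59° east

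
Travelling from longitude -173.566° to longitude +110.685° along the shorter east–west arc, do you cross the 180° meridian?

Yes

Naïve |110.685 − -173.566| = 284.251° > 180°, so the shorter arc goes the other way round — across 180°.
Signed shortest Δλ = ((110.685 − -173.566 + 180) mod 360) − 180 = -75.749°.
Going west by 75.749° from -173.566° passes through 180° before reaching +110.685°.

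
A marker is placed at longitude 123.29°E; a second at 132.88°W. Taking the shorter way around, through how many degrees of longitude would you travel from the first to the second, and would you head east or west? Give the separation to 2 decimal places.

Raw difference: -132.88 − 123.29 = -256.17°.
Normalise into (−180°, 180°]: -256.17° + 360° = 103.83°.
Positive ⇒ the second point lies to the east; separation 103.83°.

103.83° east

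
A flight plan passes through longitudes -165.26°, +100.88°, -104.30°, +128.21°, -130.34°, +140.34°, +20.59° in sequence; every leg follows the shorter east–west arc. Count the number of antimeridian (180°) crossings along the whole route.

Leg 1: -165.26° → +100.88°, shortest Δλ = -93.86° (west) — crosses 180°.
Leg 2: +100.88° → -104.30°, shortest Δλ = 154.82° (east) — crosses 180°.
Leg 3: -104.30° → +128.21°, shortest Δλ = -127.49° (west) — crosses 180°.
Leg 4: +128.21° → -130.34°, shortest Δλ = 101.45° (east) — crosses 180°.
Leg 5: -130.34° → +140.34°, shortest Δλ = -89.32° (west) — crosses 180°.
Leg 6: +140.34° → +20.59°, shortest Δλ = -119.75° (west) — does not cross 180°.
Total crossings: 5.

5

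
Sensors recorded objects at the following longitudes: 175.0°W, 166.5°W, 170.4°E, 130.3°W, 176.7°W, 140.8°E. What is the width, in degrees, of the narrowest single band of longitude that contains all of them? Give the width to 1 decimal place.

88.9°

Sort the longitudes: -176.7°, -175.0°, -166.5°, -130.3°, +140.8°, +170.4°.
Eastward gaps between consecutive values (wrapping around): 1.7°, 8.5°, 36.2°, 271.1°, 29.6°, 12.9°.
Largest gap = 271.1° ⇒ minimal covering band is its complement: 360° − 271.1° = 88.9°.
Band runs from +140.8° eastward to -130.3°, crossing the antimeridian.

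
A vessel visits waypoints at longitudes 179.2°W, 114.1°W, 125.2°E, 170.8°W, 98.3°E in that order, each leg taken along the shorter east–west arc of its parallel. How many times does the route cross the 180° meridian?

Leg 1: -179.2° → -114.1°, shortest Δλ = 65.1° (east) — does not cross 180°.
Leg 2: -114.1° → +125.2°, shortest Δλ = -120.7° (west) — crosses 180°.
Leg 3: +125.2° → -170.8°, shortest Δλ = 64.0° (east) — crosses 180°.
Leg 4: -170.8° → +98.3°, shortest Δλ = -90.9° (west) — crosses 180°.
Total crossings: 3.

3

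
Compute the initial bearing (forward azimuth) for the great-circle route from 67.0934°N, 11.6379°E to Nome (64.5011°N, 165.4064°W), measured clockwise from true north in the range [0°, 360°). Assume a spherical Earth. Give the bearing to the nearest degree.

358°

Δλ = -165.4064 − 11.6379 = -177.0443°.
θ = atan2( sin Δλ · cos φ₂ , cos φ₁ · sin φ₂ − sin φ₁ · cos φ₂ · cos Δλ )
  = atan2(-0.02220, 0.74733) = -1.701° → normalised to [0°, 360°): 358.299°.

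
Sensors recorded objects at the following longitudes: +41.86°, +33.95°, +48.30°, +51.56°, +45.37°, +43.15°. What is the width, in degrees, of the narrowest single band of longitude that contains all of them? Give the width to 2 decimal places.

Sort the longitudes: +33.95°, +41.86°, +43.15°, +45.37°, +48.30°, +51.56°.
Eastward gaps between consecutive values (wrapping around): 7.91°, 1.29°, 2.22°, 2.93°, 3.26°, 342.39°.
Largest gap = 342.39° ⇒ minimal covering band is its complement: 360° − 342.39° = 17.61°.
Band runs from +33.95° eastward to +51.56°.

17.61°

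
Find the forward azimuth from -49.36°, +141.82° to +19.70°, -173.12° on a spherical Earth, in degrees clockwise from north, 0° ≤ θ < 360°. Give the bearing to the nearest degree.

43°

Δλ = -173.12 − 141.82 = -314.94°; wrapped into (−180°, 180°]: 45.06°.
θ = atan2( sin Δλ · cos φ₂ , cos φ₁ · sin φ₂ − sin φ₁ · cos φ₂ · cos Δλ )
  = atan2(0.66642, 0.72418) = 42.621° → normalised to [0°, 360°): 42.621°.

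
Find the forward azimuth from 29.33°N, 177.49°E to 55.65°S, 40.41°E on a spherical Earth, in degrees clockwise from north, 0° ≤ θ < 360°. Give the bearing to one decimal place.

216.6°

Δλ = 40.41 − 177.49 = -137.08°.
θ = atan2( sin Δλ · cos φ₂ , cos φ₁ · sin φ₂ − sin φ₁ · cos φ₂ · cos Δλ )
  = atan2(-0.38424, -0.51737) = -143.400° → normalised to [0°, 360°): 216.600°.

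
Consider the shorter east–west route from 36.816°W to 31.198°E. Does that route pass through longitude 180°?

No

Signed shortest Δλ = ((31.198 − -36.816 + 180) mod 360) − 180 = 68.014°.
Going east by 68.014° from -36.816° reaches +31.198° without touching 180°.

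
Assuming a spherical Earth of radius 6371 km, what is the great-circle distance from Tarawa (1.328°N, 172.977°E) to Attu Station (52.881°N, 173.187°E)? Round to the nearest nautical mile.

Δλ = 173.187 − 172.977 = 0.210°.
Δφ = 52.881 − 1.328 = 51.553°.
a = sin²(Δφ/2) + cos φ₁ · cos φ₂ · sin²(Δλ/2) = 0.189107.
c = 2·atan2(√a, √(1−a)) = 0.89977 rad → d = 6371·c ≈ 5732.47 km ≈ 3095.28 nmi.

3095 nmi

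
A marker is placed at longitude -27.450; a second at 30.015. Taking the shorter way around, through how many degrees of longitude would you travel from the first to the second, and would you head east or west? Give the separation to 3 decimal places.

Raw difference: 30.015 − -27.450 = 57.465°.
Normalise into (−180°, 180°]: 57.465° stays 57.465°.
Positive ⇒ the second point lies to the east; separation 57.465°.

57.465° east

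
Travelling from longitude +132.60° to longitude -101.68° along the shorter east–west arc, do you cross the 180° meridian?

Naïve |-101.68 − 132.60| = 234.28° > 180°, so the shorter arc goes the other way round — across 180°.
Signed shortest Δλ = ((-101.68 − 132.60 + 180) mod 360) − 180 = 125.72°.
Going east by 125.72° from +132.60° passes through 180° before reaching -101.68°.

Yes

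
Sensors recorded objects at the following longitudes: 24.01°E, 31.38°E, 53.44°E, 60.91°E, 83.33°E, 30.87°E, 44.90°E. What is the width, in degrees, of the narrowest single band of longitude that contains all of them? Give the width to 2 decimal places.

Sort the longitudes: +24.01°, +30.87°, +31.38°, +44.90°, +53.44°, +60.91°, +83.33°.
Eastward gaps between consecutive values (wrapping around): 6.86°, 0.51°, 13.52°, 8.54°, 7.47°, 22.42°, 300.68°.
Largest gap = 300.68° ⇒ minimal covering band is its complement: 360° − 300.68° = 59.32°.
Band runs from +24.01° eastward to +83.33°.

59.32°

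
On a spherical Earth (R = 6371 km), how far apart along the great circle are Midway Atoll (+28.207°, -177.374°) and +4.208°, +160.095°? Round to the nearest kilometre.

3577 km

Δλ = 160.095 − -177.374 = 337.469°; wrapped into (−180°, 180°]: -22.531°.
Δφ = 4.208 − 28.207 = -23.999°.
a = sin²(Δφ/2) + cos φ₁ · cos φ₂ · sin²(Δλ/2) = 0.076765.
c = 2·atan2(√a, √(1−a)) = 0.56148 rad → d = 6371·c ≈ 3577.16 km.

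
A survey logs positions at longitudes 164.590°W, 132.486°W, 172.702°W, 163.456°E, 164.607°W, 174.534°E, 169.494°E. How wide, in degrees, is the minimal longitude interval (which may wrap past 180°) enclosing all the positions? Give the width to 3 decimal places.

64.058°

Sort the longitudes: -172.702°, -164.607°, -164.590°, -132.486°, +163.456°, +169.494°, +174.534°.
Eastward gaps between consecutive values (wrapping around): 8.095°, 0.017°, 32.104°, 295.942°, 6.038°, 5.040°, 12.764°.
Largest gap = 295.942° ⇒ minimal covering band is its complement: 360° − 295.942° = 64.058°.
Band runs from +163.456° eastward to -132.486°, crossing the antimeridian.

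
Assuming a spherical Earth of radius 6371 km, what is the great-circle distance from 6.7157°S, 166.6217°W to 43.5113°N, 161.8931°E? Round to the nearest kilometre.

Δλ = 161.8931 − -166.6217 = 328.5148°; wrapped into (−180°, 180°]: -31.4852°.
Δφ = 43.5113 − -6.7157 = 50.2270°.
a = sin²(Δφ/2) + cos φ₁ · cos φ₂ · sin²(Δλ/2) = 0.233146.
c = 2·atan2(√a, √(1−a)) = 1.00782 rad → d = 6371·c ≈ 6420.81 km.

6421 km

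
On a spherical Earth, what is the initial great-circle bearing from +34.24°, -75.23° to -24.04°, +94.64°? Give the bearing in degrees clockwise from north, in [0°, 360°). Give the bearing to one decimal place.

43.5°

Δλ = 94.64 − -75.23 = 169.87°.
θ = atan2( sin Δλ · cos φ₂ , cos φ₁ · sin φ₂ − sin φ₁ · cos φ₂ · cos Δλ )
  = atan2(0.16063, 0.16907) = 43.532° → normalised to [0°, 360°): 43.532°.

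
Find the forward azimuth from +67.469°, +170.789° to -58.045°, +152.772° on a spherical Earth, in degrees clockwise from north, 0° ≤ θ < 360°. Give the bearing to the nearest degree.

192°

Δλ = 152.772 − 170.789 = -18.017°.
θ = atan2( sin Δλ · cos φ₂ , cos φ₁ · sin φ₂ − sin φ₁ · cos φ₂ · cos Δλ )
  = atan2(-0.16370, -0.79000) = -168.293° → normalised to [0°, 360°): 191.707°.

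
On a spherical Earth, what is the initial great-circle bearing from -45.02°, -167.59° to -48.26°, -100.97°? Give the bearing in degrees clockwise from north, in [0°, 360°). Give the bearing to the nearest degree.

Δλ = -100.97 − -167.59 = 66.62°.
θ = atan2( sin Δλ · cos φ₂ , cos φ₁ · sin φ₂ − sin φ₁ · cos φ₂ · cos Δλ )
  = atan2(0.61109, -0.34057) = 119.131° → normalised to [0°, 360°): 119.131°.

119°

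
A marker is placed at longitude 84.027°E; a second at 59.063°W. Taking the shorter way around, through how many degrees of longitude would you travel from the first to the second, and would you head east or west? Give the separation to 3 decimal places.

Raw difference: -59.063 − 84.027 = -143.09°.
Normalise into (−180°, 180°]: -143.09° stays -143.09°.
Negative ⇒ the second point lies to the west; separation 143.090°.

143.090° west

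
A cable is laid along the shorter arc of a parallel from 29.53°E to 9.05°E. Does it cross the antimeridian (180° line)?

Signed shortest Δλ = ((9.05 − 29.53 + 180) mod 360) − 180 = -20.48°.
Going west by 20.48° from +29.53° reaches +9.05° without touching 180°.

No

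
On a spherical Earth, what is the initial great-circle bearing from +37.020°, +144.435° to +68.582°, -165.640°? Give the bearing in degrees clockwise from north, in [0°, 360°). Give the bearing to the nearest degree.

25°

Δλ = -165.640 − 144.435 = -310.075°; wrapped into (−180°, 180°]: 49.925°.
θ = atan2( sin Δλ · cos φ₂ , cos φ₁ · sin φ₂ − sin φ₁ · cos φ₂ · cos Δλ )
  = atan2(0.27943, 0.60174) = 24.909° → normalised to [0°, 360°): 24.909°.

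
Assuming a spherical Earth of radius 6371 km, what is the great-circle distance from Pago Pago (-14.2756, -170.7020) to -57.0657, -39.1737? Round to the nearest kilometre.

10918 km

Δλ = -39.1737 − -170.7020 = 131.5283°.
Δφ = -57.0657 − -14.2756 = -42.7901°.
a = sin²(Δφ/2) + cos φ₁ · cos φ₂ · sin²(Δλ/2) = 0.571182.
c = 2·atan2(√a, √(1−a)) = 1.71364 rad → d = 6371·c ≈ 10917.63 km.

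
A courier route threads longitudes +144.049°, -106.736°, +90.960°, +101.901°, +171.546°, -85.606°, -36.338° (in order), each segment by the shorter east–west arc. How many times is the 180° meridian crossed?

Leg 1: +144.049° → -106.736°, shortest Δλ = 109.215° (east) — crosses 180°.
Leg 2: -106.736° → +90.960°, shortest Δλ = -162.304° (west) — crosses 180°.
Leg 3: +90.960° → +101.901°, shortest Δλ = 10.941° (east) — does not cross 180°.
Leg 4: +101.901° → +171.546°, shortest Δλ = 69.645° (east) — does not cross 180°.
Leg 5: +171.546° → -85.606°, shortest Δλ = 102.848° (east) — crosses 180°.
Leg 6: -85.606° → -36.338°, shortest Δλ = 49.268° (east) — does not cross 180°.
Total crossings: 3.

3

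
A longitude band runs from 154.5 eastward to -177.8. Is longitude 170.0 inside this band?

Band width going east from +154.5° to -177.8°: ((-177.8 − 154.5) mod 360) = 27.7°.
Offset of +170.0° east of the west edge: ((170.0 − 154.5) mod 360) = 15.5°.
15.5° ≤ 27.7° ⇒ inside.

Yes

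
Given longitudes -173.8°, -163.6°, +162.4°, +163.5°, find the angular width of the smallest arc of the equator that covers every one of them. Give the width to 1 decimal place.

Sort the longitudes: -173.8°, -163.6°, +162.4°, +163.5°.
Eastward gaps between consecutive values (wrapping around): 10.2°, 326.0°, 1.1°, 22.7°.
Largest gap = 326.0° ⇒ minimal covering band is its complement: 360° − 326.0° = 34.0°.
Band runs from +162.4° eastward to -163.6°, crossing the antimeridian.

34.0°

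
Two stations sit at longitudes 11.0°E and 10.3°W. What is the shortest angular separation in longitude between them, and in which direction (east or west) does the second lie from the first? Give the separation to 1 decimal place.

21.3° west

Raw difference: -10.3 − 11.0 = -21.3°.
Normalise into (−180°, 180°]: -21.3° stays -21.3°.
Negative ⇒ the second point lies to the west; separation 21.3°.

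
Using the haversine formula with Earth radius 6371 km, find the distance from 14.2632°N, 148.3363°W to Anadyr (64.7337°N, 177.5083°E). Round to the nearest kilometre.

6181 km

Δλ = 177.5083 − -148.3363 = 325.8446°; wrapped into (−180°, 180°]: -34.1554°.
Δφ = 64.7337 − 14.2632 = 50.4705°.
a = sin²(Δφ/2) + cos φ₁ · cos φ₂ · sin²(Δλ/2) = 0.217438.
c = 2·atan2(√a, √(1−a)) = 0.97021 rad → d = 6371·c ≈ 6181.22 km.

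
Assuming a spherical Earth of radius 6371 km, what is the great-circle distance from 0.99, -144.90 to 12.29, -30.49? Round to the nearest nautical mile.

6819 nmi

Δλ = -30.49 − -144.90 = 114.41°.
Δφ = 12.29 − 0.99 = 11.30°.
a = sin²(Δφ/2) + cos φ₁ · cos φ₂ · sin²(Δλ/2) = 0.700027.
c = 2·atan2(√a, √(1−a)) = 1.98237 rad → d = 6371·c ≈ 12629.70 km ≈ 6819.49 nmi.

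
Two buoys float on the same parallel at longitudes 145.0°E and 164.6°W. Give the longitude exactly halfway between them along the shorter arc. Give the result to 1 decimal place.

Signed shortest Δλ from +145.0° to -164.6° is +50.4°.
Midpoint longitude = +145.0° + (+50.4°)/2 = +145.0° + 25.2° = +170.2°.
(The naïve average (+145.0 + -164.6)/2 = -9.8° is on the wrong side of the globe.)

170.2°E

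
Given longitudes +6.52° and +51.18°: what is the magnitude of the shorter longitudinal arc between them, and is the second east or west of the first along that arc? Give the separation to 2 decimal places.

44.66° east

Raw difference: 51.18 − 6.52 = 44.66°.
Normalise into (−180°, 180°]: 44.66° stays 44.66°.
Positive ⇒ the second point lies to the east; separation 44.66°.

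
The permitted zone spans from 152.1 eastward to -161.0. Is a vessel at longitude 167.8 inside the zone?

Yes

Band width going east from +152.1° to -161.0°: ((-161.0 − 152.1) mod 360) = 46.9°.
Offset of +167.8° east of the west edge: ((167.8 − 152.1) mod 360) = 15.7°.
15.7° ≤ 46.9° ⇒ inside.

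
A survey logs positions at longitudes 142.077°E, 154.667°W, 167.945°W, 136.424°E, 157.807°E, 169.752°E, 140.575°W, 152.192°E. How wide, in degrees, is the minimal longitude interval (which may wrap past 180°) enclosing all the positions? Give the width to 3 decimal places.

Sort the longitudes: -167.945°, -154.667°, -140.575°, +136.424°, +142.077°, +152.192°, +157.807°, +169.752°.
Eastward gaps between consecutive values (wrapping around): 13.278°, 14.092°, 276.999°, 5.653°, 10.115°, 5.615°, 11.945°, 22.303°.
Largest gap = 276.999° ⇒ minimal covering band is its complement: 360° − 276.999° = 83.001°.
Band runs from +136.424° eastward to -140.575°, crossing the antimeridian.

83.001°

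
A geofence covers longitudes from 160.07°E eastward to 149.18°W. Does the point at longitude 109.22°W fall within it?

No

Band width going east from +160.07° to -149.18°: ((-149.18 − 160.07) mod 360) = 50.75°.
Offset of -109.22° east of the west edge: ((-109.22 − 160.07) mod 360) = 90.71°.
90.71° > 50.75° ⇒ outside.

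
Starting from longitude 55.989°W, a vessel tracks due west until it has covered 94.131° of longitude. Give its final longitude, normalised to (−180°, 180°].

150.120°W

Start at -55.989°; shift −94.131° → -150.120°.
-150.120° already lies in (−180°, 180°].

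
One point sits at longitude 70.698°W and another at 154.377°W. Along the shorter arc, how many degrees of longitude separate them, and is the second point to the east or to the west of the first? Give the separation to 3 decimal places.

Raw difference: -154.377 − -70.698 = -83.679°.
Normalise into (−180°, 180°]: -83.679° stays -83.679°.
Negative ⇒ the second point lies to the west; separation 83.679°.

83.679° west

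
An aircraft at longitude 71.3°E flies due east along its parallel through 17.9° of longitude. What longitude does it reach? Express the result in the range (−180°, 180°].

89.2°E

Start at +71.3°; shift +17.9° → +89.2°.
+89.2° already lies in (−180°, 180°].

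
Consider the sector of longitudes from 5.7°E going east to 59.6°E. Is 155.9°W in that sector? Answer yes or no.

Band width going east from +5.7° to +59.6°: ((59.6 − 5.7) mod 360) = 53.9°.
Offset of -155.9° east of the west edge: ((-155.9 − 5.7) mod 360) = 198.4°.
198.4° > 53.9° ⇒ outside.

No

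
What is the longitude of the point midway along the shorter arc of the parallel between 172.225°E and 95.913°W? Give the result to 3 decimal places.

Signed shortest Δλ from +172.225° to -95.913° is +91.862°.
Midpoint longitude = +172.225° + (+91.862°)/2 = +172.225° + 45.931° = +218.156°.
Normalise into (−180°, 180°]: -141.844°.
(The naïve average (+172.225 + -95.913)/2 = 38.156° is on the wrong side of the globe.)

141.844°W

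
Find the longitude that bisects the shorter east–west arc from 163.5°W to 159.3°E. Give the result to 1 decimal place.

Signed shortest Δλ from -163.5° to +159.3° is -37.2°.
Midpoint longitude = -163.5° + (-37.2°)/2 = -163.5° − 18.6° = -182.1°.
Normalise into (−180°, 180°]: +177.9°.
(The naïve average (-163.5 + +159.3)/2 = -2.1° is on the wrong side of the globe.)

177.9°E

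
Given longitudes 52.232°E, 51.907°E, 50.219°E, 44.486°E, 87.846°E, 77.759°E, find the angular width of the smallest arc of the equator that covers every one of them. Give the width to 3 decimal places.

Sort the longitudes: +44.486°, +50.219°, +51.907°, +52.232°, +77.759°, +87.846°.
Eastward gaps between consecutive values (wrapping around): 5.733°, 1.688°, 0.325°, 25.527°, 10.087°, 316.640°.
Largest gap = 316.640° ⇒ minimal covering band is its complement: 360° − 316.640° = 43.360°.
Band runs from +44.486° eastward to +87.846°.

43.360°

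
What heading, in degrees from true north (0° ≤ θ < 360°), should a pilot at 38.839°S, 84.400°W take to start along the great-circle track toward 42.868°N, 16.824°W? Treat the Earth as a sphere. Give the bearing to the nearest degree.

44°

Δλ = -16.824 − -84.400 = 67.576°.
θ = atan2( sin Δλ · cos φ₂ , cos φ₁ · sin φ₂ − sin φ₁ · cos φ₂ · cos Δλ )
  = atan2(0.67750, 0.70524) = 43.851° → normalised to [0°, 360°): 43.851°.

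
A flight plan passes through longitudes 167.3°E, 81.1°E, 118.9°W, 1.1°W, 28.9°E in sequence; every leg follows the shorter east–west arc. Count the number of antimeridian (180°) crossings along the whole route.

Leg 1: +167.3° → +81.1°, shortest Δλ = -86.2° (west) — does not cross 180°.
Leg 2: +81.1° → -118.9°, shortest Δλ = 160.0° (east) — crosses 180°.
Leg 3: -118.9° → -1.1°, shortest Δλ = 117.8° (east) — does not cross 180°.
Leg 4: -1.1° → +28.9°, shortest Δλ = 30.0° (east) — does not cross 180°.
Total crossings: 1.

1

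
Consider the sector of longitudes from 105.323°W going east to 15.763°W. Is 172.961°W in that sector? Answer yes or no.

Band width going east from -105.323° to -15.763°: ((-15.763 − -105.323) mod 360) = 89.560°.
Offset of -172.961° east of the west edge: ((-172.961 − -105.323) mod 360) = 292.362°.
292.362° > 89.560° ⇒ outside.

No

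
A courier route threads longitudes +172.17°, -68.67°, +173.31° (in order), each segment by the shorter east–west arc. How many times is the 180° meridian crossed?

2

Leg 1: +172.17° → -68.67°, shortest Δλ = 119.16° (east) — crosses 180°.
Leg 2: -68.67° → +173.31°, shortest Δλ = -118.02° (west) — crosses 180°.
Total crossings: 2.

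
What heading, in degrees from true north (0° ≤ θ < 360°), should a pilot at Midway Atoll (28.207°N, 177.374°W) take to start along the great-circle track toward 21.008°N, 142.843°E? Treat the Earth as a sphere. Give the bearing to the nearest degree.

268°

Δλ = 142.843 − -177.374 = 320.217°; wrapped into (−180°, 180°]: -39.783°.
θ = atan2( sin Δλ · cos φ₂ , cos φ₁ · sin φ₂ − sin φ₁ · cos φ₂ · cos Δλ )
  = atan2(-0.59735, -0.02316) = -92.220° → normalised to [0°, 360°): 267.780°.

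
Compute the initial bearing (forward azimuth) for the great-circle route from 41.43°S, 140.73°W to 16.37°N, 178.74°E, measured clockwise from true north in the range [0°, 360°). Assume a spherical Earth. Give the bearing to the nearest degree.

318°

Δλ = 178.74 − -140.73 = 319.47°; wrapped into (−180°, 180°]: -40.53°.
θ = atan2( sin Δλ · cos φ₂ , cos φ₁ · sin φ₂ − sin φ₁ · cos φ₂ · cos Δλ )
  = atan2(-0.62350, 0.69386) = -41.943° → normalised to [0°, 360°): 318.057°.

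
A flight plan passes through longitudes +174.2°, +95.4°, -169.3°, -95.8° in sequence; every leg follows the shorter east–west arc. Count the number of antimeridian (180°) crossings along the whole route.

1

Leg 1: +174.2° → +95.4°, shortest Δλ = -78.8° (west) — does not cross 180°.
Leg 2: +95.4° → -169.3°, shortest Δλ = 95.3° (east) — crosses 180°.
Leg 3: -169.3° → -95.8°, shortest Δλ = 73.5° (east) — does not cross 180°.
Total crossings: 1.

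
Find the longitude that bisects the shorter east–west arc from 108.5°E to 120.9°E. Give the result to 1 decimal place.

Signed shortest Δλ from +108.5° to +120.9° is +12.4°.
Midpoint longitude = +108.5° + (+12.4°)/2 = +108.5° + 6.2° = +114.7°.

114.7°E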